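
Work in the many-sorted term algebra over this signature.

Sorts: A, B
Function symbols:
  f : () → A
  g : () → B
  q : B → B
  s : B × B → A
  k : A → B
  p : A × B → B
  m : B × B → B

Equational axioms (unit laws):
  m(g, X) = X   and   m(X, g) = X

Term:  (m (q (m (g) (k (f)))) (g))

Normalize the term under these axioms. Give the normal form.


1. (m (q (m (g) (k (f)))) (g))  →  (q (m (g) (k (f))))
2. (q (m (g) (k (f))))  →  (q (k (f)))

normal form = (q (k (f)))


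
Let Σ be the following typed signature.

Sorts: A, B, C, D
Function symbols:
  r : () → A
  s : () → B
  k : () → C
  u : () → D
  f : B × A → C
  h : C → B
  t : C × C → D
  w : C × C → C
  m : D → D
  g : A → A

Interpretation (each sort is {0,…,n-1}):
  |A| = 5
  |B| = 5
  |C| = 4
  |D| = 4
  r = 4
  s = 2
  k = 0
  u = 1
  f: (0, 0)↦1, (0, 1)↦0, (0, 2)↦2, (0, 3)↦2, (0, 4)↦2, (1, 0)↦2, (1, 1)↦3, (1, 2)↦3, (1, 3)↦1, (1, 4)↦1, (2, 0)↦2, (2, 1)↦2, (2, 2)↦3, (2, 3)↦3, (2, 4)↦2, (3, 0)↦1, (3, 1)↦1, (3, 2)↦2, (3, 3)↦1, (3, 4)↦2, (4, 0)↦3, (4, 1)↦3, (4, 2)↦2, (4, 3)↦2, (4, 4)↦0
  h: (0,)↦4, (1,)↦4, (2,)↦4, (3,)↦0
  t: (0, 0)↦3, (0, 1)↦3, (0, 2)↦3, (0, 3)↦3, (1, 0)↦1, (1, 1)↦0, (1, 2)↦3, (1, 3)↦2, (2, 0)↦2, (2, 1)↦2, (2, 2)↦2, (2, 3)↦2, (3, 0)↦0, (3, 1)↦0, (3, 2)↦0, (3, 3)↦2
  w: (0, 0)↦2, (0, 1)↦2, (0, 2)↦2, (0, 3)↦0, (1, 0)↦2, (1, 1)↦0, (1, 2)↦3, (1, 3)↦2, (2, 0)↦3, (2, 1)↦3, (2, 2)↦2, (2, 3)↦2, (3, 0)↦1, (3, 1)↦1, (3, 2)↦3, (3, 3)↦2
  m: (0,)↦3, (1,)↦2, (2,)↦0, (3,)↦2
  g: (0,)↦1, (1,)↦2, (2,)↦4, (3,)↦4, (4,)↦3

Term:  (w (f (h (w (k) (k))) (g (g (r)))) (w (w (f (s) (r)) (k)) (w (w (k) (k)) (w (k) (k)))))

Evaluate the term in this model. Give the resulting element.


value = 0

  k = 0
  k = 0
  (w (k) (k)) = w(0, 0) = 2
  (h (w (k) (k))) = h(2,) = 4
  r = 4
  (g (r)) = g(4,) = 3
  (g (g (r))) = g(3,) = 4
  (f (h (w (k) (k))) (g (g (r)))) = f(4, 4) = 0
  s = 2
  r = 4
  (f (s) (r)) = f(2, 4) = 2
  k = 0
  (w (f (s) (r)) (k)) = w(2, 0) = 3
  k = 0
  k = 0
  (w (k) (k)) = w(0, 0) = 2
  k = 0
  k = 0
  (w (k) (k)) = w(0, 0) = 2
  (w (w (k) (k)) (w (k) (k))) = w(2, 2) = 2
  (w (w (f (s) (r)) (k)) (w (w (k) (k)) (w (k) (k)))) = w(3, 2) = 3
  (w (f (h (w (k) (k))) (g (g (r)))) (w (w (f (s) (r)) (k)) (w (w (k) (k)) (w (k) (k))))) = w(0, 3) = 0


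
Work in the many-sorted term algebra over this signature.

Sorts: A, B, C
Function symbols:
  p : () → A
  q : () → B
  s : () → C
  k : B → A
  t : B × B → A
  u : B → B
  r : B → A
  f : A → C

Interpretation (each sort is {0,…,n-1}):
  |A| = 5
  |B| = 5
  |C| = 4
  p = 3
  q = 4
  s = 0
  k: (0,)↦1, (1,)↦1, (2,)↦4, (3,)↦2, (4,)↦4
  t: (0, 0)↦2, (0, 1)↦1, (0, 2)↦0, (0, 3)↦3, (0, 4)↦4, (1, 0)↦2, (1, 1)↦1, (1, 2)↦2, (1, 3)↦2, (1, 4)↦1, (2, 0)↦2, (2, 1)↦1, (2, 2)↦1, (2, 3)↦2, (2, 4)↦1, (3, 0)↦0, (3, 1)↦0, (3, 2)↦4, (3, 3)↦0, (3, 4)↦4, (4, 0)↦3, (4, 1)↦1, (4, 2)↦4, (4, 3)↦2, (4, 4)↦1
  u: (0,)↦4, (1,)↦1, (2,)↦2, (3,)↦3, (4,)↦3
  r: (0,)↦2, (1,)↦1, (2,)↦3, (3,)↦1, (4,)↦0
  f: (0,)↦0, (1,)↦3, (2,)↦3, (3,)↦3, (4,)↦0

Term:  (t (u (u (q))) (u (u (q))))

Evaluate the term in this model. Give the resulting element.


  q = 4
  (u (q)) = u(4,) = 3
  (u (u (q))) = u(3,) = 3
  q = 4
  (u (q)) = u(4,) = 3
  (u (u (q))) = u(3,) = 3
  (t (u (u (q))) (u (u (q)))) = t(3, 3) = 0

value = 0


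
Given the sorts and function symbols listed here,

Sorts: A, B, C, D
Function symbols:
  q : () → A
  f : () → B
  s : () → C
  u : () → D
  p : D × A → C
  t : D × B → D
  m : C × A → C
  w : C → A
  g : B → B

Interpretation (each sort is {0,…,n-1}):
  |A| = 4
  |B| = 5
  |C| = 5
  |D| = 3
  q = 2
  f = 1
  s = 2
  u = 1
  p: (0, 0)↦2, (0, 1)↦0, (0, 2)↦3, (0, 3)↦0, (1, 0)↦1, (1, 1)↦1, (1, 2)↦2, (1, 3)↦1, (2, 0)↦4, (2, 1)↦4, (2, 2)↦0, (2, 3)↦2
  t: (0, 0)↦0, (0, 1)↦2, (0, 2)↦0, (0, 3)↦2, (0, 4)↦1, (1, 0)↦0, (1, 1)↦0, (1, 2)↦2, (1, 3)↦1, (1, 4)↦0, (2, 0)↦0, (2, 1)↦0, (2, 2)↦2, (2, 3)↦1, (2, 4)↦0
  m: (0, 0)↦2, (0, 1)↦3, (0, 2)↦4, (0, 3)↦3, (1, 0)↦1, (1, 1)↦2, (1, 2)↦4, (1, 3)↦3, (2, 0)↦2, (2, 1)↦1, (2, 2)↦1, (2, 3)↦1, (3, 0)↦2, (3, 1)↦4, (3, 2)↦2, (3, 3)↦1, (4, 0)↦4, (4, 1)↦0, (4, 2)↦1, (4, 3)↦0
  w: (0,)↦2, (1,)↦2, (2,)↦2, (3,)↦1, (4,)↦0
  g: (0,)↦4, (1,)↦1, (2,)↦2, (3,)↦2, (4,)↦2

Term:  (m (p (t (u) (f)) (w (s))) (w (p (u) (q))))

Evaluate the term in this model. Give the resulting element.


value = 2

  u = 1
  f = 1
  (t (u) (f)) = t(1, 1) = 0
  s = 2
  (w (s)) = w(2,) = 2
  (p (t (u) (f)) (w (s))) = p(0, 2) = 3
  u = 1
  q = 2
  (p (u) (q)) = p(1, 2) = 2
  (w (p (u) (q))) = w(2,) = 2
  (m (p (t (u) (f)) (w (s))) (w (p (u) (q)))) = m(3, 2) = 2


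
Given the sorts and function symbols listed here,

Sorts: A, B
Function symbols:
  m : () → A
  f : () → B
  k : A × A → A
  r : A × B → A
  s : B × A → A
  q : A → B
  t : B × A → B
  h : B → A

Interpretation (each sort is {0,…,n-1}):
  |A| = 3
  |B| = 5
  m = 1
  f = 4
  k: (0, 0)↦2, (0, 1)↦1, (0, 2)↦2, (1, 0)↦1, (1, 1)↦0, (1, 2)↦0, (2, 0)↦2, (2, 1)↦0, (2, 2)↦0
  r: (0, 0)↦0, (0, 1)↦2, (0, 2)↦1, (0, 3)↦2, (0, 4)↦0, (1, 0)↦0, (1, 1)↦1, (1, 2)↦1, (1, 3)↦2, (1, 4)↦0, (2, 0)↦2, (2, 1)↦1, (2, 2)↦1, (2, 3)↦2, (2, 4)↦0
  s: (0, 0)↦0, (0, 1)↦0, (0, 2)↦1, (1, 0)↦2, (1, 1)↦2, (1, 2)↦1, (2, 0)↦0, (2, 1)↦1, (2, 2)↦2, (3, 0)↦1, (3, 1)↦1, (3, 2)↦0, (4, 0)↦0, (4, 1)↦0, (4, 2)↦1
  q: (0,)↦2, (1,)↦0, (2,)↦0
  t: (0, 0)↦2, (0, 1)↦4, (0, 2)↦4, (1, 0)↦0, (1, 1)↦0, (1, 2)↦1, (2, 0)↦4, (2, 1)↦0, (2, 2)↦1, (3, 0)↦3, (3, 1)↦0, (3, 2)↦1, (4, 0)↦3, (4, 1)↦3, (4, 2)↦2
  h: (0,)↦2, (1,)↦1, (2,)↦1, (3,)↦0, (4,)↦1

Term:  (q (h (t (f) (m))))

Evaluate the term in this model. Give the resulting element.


value = 2

  f = 4
  m = 1
  (t (f) (m)) = t(4, 1) = 3
  (h (t (f) (m))) = h(3,) = 0
  (q (h (t (f) (m)))) = q(0,) = 2


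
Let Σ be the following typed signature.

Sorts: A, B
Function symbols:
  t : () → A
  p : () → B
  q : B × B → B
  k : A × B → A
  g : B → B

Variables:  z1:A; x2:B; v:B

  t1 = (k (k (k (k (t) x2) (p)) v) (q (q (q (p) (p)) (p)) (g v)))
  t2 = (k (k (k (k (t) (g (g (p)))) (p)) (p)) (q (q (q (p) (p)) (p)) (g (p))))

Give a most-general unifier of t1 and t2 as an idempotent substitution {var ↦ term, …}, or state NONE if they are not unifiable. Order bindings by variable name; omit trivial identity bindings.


{v ↦ (p), x2 ↦ (g (g (p)))}


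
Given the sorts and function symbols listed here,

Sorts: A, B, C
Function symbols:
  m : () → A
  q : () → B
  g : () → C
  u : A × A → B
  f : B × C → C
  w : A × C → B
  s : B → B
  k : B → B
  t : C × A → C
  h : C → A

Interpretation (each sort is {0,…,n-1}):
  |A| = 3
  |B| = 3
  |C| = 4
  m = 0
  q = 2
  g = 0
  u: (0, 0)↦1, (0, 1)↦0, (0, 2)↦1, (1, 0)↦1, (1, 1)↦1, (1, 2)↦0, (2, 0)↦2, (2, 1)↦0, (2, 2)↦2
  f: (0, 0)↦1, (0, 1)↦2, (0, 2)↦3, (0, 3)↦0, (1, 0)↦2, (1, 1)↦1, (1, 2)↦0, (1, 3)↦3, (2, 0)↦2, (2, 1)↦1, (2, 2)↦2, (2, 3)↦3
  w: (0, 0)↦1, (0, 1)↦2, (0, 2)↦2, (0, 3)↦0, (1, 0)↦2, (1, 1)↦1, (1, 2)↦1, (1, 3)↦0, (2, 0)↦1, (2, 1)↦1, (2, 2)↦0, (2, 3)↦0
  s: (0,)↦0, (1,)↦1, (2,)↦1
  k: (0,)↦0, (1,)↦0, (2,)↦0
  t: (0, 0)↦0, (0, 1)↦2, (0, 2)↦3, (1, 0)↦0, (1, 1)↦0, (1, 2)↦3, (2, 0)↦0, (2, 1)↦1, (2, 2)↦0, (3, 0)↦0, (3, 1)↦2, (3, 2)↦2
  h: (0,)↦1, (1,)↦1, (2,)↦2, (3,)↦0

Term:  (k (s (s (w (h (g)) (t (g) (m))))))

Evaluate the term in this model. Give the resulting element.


value = 0

  g = 0
  (h (g)) = h(0,) = 1
  g = 0
  m = 0
  (t (g) (m)) = t(0, 0) = 0
  (w (h (g)) (t (g) (m))) = w(1, 0) = 2
  (s (w (h (g)) (t (g) (m)))) = s(2,) = 1
  (s (s (w (h (g)) (t (g) (m))))) = s(1,) = 1
  (k (s (s (w (h (g)) (t (g) (m)))))) = k(1,) = 0


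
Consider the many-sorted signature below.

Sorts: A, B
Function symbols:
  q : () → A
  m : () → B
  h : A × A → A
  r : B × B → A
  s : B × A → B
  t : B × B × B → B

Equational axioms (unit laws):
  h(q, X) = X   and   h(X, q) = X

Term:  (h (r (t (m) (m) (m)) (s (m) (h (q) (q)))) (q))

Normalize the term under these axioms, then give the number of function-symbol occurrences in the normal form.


1. (h (r (t (m) (m) (m)) (s (m) (h (q) (q)))) (q))  →  (r (t (m) (m) (m)) (s (m) (h (q) (q))))
2. (r (t (m) (m) (m)) (s (m) (h (q) (q))))  →  (r (t (m) (m) (m)) (s (m) (q)))
normal form: (r (t (m) (m) (m)) (s (m) (q)))

size = 8


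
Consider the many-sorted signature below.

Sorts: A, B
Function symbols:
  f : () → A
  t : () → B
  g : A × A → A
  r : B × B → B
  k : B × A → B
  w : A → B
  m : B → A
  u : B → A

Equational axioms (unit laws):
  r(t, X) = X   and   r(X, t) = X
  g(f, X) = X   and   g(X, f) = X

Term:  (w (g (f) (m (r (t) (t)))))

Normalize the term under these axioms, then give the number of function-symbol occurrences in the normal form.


size = 3

1. (w (g (f) (m (r (t) (t)))))  →  (w (m (r (t) (t))))
2. (w (m (r (t) (t))))  →  (w (m (t)))
normal form: (w (m (t)))


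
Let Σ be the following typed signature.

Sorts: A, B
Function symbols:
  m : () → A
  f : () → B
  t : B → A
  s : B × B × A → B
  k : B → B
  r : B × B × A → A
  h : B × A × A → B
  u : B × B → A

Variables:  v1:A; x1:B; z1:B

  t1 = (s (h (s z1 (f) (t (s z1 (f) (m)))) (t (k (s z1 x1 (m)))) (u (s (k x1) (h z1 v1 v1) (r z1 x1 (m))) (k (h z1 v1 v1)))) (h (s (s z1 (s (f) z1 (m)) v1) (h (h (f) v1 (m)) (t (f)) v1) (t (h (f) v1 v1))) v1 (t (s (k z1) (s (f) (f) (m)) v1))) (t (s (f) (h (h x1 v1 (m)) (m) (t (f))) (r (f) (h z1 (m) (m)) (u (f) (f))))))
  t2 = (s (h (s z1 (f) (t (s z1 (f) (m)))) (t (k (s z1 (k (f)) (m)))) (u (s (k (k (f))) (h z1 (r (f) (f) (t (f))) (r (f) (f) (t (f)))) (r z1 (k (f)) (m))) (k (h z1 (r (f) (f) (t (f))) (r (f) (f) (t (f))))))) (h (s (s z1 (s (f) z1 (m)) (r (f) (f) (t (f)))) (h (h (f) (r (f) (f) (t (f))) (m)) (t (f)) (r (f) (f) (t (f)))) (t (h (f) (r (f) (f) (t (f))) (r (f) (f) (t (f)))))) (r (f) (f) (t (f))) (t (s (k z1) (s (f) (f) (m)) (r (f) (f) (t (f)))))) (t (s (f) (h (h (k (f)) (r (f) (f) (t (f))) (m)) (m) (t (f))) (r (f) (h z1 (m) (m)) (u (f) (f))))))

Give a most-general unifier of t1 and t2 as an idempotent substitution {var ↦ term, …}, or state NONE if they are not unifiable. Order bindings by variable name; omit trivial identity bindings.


{v1 ↦ (r (f) (f) (t (f))), x1 ↦ (k (f))}


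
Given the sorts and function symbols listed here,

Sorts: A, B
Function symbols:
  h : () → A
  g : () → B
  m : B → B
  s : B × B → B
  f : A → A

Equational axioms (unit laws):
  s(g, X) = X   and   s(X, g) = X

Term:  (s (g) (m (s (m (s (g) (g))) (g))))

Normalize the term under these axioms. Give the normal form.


normal form = (m (m (g)))

1. (s (g) (m (s (m (s (g) (g))) (g))))  →  (m (s (m (s (g) (g))) (g)))
2. (m (s (m (s (g) (g))) (g)))  →  (m (m (s (g) (g))))
3. (m (m (s (g) (g))))  →  (m (m (g)))


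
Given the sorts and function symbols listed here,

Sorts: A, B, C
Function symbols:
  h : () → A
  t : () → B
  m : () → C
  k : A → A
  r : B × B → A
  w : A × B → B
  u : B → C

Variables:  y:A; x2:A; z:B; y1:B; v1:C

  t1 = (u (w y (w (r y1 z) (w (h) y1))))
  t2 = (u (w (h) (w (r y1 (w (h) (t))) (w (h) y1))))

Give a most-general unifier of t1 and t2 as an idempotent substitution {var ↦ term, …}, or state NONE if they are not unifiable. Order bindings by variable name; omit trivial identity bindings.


{y ↦ (h), z ↦ (w (h) (t))}


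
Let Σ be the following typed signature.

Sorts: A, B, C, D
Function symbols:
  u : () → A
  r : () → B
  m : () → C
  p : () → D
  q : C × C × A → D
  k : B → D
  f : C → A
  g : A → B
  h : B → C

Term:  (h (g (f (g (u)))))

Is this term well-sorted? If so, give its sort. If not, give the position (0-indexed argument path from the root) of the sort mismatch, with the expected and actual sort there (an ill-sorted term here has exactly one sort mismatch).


        (u) : A
      (g (u)) : B
    (f (g (u))) : ✗ arg 0 at [0, 0, 0] has sort B, expected C

ill-sorted at position [0, 0, 0]: expected C, got B


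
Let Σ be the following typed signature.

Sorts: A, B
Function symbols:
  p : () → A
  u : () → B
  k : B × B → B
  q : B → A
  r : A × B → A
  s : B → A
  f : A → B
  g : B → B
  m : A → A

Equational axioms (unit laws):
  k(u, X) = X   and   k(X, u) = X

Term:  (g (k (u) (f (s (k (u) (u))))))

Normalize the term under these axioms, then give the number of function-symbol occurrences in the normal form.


size = 4

1. (g (k (u) (f (s (k (u) (u))))))  →  (g (f (s (k (u) (u)))))
2. (g (f (s (k (u) (u)))))  →  (g (f (s (u))))
normal form: (g (f (s (u))))


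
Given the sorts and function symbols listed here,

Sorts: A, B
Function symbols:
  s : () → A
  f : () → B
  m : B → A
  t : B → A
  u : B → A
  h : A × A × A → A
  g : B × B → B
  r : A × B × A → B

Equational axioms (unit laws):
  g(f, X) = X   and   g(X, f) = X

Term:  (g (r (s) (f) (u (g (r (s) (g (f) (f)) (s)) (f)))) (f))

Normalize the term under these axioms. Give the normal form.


normal form = (r (s) (f) (u (r (s) (f) (s))))

1. (g (r (s) (f) (u (g (r (s) (g (f) (f)) (s)) (f)))) (f))  →  (r (s) (f) (u (g (r (s) (g (f) (f)) (s)) (f))))
2. (r (s) (f) (u (g (r (s) (g (f) (f)) (s)) (f))))  →  (r (s) (f) (u (r (s) (g (f) (f)) (s))))
3. (r (s) (f) (u (r (s) (g (f) (f)) (s))))  →  (r (s) (f) (u (r (s) (f) (s))))


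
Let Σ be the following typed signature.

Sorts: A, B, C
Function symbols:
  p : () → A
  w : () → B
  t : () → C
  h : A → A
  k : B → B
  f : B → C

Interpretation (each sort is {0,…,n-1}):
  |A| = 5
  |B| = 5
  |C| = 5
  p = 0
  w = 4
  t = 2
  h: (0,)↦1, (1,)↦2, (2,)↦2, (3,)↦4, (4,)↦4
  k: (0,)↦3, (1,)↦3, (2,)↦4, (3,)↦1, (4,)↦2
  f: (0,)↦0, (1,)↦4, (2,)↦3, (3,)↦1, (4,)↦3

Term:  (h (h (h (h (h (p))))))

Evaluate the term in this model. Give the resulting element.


value = 2

  p = 0
  (h (p)) = h(0,) = 1
  (h (h (p))) = h(1,) = 2
  (h (h (h (p)))) = h(2,) = 2
  (h (h (h (h (p))))) = h(2,) = 2
  (h (h (h (h (h (p)))))) = h(2,) = 2


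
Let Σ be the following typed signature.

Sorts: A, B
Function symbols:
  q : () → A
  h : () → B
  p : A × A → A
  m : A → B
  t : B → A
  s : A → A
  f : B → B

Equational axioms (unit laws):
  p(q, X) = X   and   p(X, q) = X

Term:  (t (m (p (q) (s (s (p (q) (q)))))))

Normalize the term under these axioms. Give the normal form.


1. (t (m (p (q) (s (s (p (q) (q)))))))  →  (t (m (s (s (p (q) (q))))))
2. (t (m (s (s (p (q) (q))))))  →  (t (m (s (s (q)))))

normal form = (t (m (s (s (q)))))


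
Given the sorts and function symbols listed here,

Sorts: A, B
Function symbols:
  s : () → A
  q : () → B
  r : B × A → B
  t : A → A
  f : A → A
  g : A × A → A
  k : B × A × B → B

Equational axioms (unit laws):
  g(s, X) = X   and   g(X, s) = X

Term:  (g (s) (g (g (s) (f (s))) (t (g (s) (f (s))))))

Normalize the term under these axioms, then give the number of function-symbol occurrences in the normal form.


size = 6

1. (g (s) (g (g (s) (f (s))) (t (g (s) (f (s))))))  →  (g (g (s) (f (s))) (t (g (s) (f (s)))))
2. (g (g (s) (f (s))) (t (g (s) (f (s)))))  →  (g (f (s)) (t (g (s) (f (s)))))
3. (g (f (s)) (t (g (s) (f (s)))))  →  (g (f (s)) (t (f (s))))
normal form: (g (f (s)) (t (f (s))))


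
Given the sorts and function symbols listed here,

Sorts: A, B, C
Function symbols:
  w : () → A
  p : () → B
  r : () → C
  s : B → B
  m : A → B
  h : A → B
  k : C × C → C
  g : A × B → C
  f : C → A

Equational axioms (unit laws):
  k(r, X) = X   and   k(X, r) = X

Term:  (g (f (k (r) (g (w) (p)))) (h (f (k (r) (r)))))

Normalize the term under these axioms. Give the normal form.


normal form = (g (f (g (w) (p))) (h (f (r))))

1. (g (f (k (r) (g (w) (p)))) (h (f (k (r) (r)))))  →  (g (f (g (w) (p))) (h (f (k (r) (r)))))
2. (g (f (g (w) (p))) (h (f (k (r) (r)))))  →  (g (f (g (w) (p))) (h (f (r))))


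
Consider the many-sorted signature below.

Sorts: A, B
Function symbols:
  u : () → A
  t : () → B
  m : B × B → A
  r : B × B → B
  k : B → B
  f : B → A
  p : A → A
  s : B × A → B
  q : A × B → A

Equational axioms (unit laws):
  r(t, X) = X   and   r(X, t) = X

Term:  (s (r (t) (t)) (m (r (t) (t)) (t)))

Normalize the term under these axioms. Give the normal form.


1. (s (r (t) (t)) (m (r (t) (t)) (t)))  →  (s (t) (m (r (t) (t)) (t)))
2. (s (t) (m (r (t) (t)) (t)))  →  (s (t) (m (t) (t)))

normal form = (s (t) (m (t) (t)))


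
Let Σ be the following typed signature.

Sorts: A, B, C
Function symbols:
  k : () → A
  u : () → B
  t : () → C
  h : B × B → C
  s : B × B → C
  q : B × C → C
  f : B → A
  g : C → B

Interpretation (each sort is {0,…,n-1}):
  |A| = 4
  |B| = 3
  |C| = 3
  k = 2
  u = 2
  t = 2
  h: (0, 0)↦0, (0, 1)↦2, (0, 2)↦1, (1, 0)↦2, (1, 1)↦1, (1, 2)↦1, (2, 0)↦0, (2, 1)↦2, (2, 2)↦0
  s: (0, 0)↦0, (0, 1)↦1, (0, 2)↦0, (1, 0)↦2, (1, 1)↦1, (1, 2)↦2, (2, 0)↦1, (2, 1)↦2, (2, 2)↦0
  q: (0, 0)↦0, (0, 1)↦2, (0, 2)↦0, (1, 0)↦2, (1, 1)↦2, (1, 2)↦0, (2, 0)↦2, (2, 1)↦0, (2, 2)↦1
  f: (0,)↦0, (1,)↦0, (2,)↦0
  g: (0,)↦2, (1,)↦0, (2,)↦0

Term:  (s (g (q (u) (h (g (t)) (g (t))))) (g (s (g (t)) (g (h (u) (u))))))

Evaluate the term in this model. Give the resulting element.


value = 0

  u = 2
  t = 2
  (g (t)) = g(2,) = 0
  t = 2
  (g (t)) = g(2,) = 0
  (h (g (t)) (g (t))) = h(0, 0) = 0
  (q (u) (h (g (t)) (g (t)))) = q(2, 0) = 2
  (g (q (u) (h (g (t)) (g (t))))) = g(2,) = 0
  t = 2
  (g (t)) = g(2,) = 0
  u = 2
  u = 2
  (h (u) (u)) = h(2, 2) = 0
  (g (h (u) (u))) = g(0,) = 2
  (s (g (t)) (g (h (u) (u)))) = s(0, 2) = 0
  (g (s (g (t)) (g (h (u) (u))))) = g(0,) = 2
  (s (g (q (u) (h (g (t)) (g (t))))) (g (s (g (t)) (g (h (u) (u)))))) = s(0, 2) = 0


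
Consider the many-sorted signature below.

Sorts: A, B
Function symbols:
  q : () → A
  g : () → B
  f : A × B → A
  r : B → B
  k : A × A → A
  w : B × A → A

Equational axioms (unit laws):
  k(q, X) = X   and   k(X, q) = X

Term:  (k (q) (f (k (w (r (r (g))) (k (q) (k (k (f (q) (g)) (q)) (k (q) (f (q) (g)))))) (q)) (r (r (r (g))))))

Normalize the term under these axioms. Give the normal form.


normal form = (f (w (r (r (g))) (k (f (q) (g)) (f (q) (g)))) (r (r (r (g)))))

1. (k (q) (f (k (w (r (r (g))) (k (q) (k (k (f (q) (g)) (q)) (k (q) (f (q) (g)))))) (q)) (r (r (r (g))))))  →  (f (k (w (r (r (g))) (k (q) (k (k (f (q) (g)) (q)) (k (q) (f (q) (g)))))) (q)) (r (r (r (g)))))
2. (f (k (w (r (r (g))) (k (q) (k (k (f (q) (g)) (q)) (k (q) (f (q) (g)))))) (q)) (r (r (r (g)))))  →  (f (w (r (r (g))) (k (q) (k (k (f (q) (g)) (q)) (k (q) (f (q) (g)))))) (r (r (r (g)))))
3. (f (w (r (r (g))) (k (q) (k (k (f (q) (g)) (q)) (k (q) (f (q) (g)))))) (r (r (r (g)))))  →  (f (w (r (r (g))) (k (k (f (q) (g)) (q)) (k (q) (f (q) (g))))) (r (r (r (g)))))
4. (f (w (r (r (g))) (k (k (f (q) (g)) (q)) (k (q) (f (q) (g))))) (r (r (r (g)))))  →  (f (w (r (r (g))) (k (f (q) (g)) (k (q) (f (q) (g))))) (r (r (r (g)))))
5. (f (w (r (r (g))) (k (f (q) (g)) (k (q) (f (q) (g))))) (r (r (r (g)))))  →  (f (w (r (r (g))) (k (f (q) (g)) (f (q) (g)))) (r (r (r (g)))))


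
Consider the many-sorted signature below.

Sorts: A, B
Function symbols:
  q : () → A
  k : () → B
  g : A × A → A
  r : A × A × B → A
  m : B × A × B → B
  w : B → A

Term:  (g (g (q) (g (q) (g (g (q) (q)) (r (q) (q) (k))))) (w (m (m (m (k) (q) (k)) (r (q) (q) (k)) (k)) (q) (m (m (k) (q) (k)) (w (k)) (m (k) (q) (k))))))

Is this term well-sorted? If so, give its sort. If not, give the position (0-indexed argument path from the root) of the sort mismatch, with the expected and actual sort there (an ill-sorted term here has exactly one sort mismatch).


well-sorted; sort = A

    (q) : A
      (q) : A
          (q) : A
          (q) : A
        (g (q) (q)) : A
          (q) : A
          (q) : A
          (k) : B
        (r (q) (q) (k)) : A
      (g (g (q) (q)) (r (q) (q) (k))) : A
    (g (q) (g (g (q) (q)) (r (q) (q) (k)))) : A
  (g (q) (g (q) (g (g (q) (q)) (r (q) (q) (k))))) : A
          (k) : B
          (q) : A
          (k) : B
        (m (k) (q) (k)) : B
          (q) : A
          (q) : A
          (k) : B
        (r (q) (q) (k)) : A
        (k) : B
      (m (m (k) (q) (k)) (r (q) (q) (k)) (k)) : B
      (q) : A
          (k) : B
          (q) : A
          (k) : B
        (m (k) (q) (k)) : B
          (k) : B
        (w (k)) : A
          (k) : B
          (q) : A
          (k) : B
        (m (k) (q) (k)) : B
      (m (m (k) (q) (k)) (w (k)) (m (k) (q) (k))) : B
    (m (m (m (k) (q) (k)) (r (q) (q) (k)) (k)) (q) (m (m (k) (q) (k)) (w (k)) (m (k) (q) (k)))) : B
  (w (m (m (m (k) (q) (k)) (r (q) (q) (k)) (k)) (q) (m (m (k) (q) (k)) (w (k)) (m (k) (q) (k))))) : A
(g (g (q) (g (q) (g (g (q) (q)) (r (q) (q) (k))))) (w (m (m (m (k) (q) (k)) (r (q) (q) (k)) (k)) (q) (m (m (k) (q) (k)) (w (k)) (m (k) (q) (k)))))) : A


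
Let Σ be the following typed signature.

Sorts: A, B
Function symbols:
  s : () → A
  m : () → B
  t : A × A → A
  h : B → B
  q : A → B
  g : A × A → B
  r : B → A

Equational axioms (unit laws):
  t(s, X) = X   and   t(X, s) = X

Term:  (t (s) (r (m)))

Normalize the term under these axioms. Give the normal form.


normal form = (r (m))

1. (t (s) (r (m)))  →  (r (m))


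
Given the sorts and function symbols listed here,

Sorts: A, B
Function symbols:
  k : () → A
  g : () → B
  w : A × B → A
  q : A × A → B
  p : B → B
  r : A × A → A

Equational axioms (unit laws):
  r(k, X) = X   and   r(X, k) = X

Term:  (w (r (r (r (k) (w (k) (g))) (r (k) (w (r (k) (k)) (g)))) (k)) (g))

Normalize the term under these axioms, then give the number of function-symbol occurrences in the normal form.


size = 9

1. (w (r (r (r (k) (w (k) (g))) (r (k) (w (r (k) (k)) (g)))) (k)) (g))  →  (w (r (r (k) (w (k) (g))) (r (k) (w (r (k) (k)) (g)))) (g))
2. (w (r (r (k) (w (k) (g))) (r (k) (w (r (k) (k)) (g)))) (g))  →  (w (r (w (k) (g)) (r (k) (w (r (k) (k)) (g)))) (g))
3. (w (r (w (k) (g)) (r (k) (w (r (k) (k)) (g)))) (g))  →  (w (r (w (k) (g)) (w (r (k) (k)) (g))) (g))
4. (w (r (w (k) (g)) (w (r (k) (k)) (g))) (g))  →  (w (r (w (k) (g)) (w (k) (g))) (g))
normal form: (w (r (w (k) (g)) (w (k) (g))) (g))


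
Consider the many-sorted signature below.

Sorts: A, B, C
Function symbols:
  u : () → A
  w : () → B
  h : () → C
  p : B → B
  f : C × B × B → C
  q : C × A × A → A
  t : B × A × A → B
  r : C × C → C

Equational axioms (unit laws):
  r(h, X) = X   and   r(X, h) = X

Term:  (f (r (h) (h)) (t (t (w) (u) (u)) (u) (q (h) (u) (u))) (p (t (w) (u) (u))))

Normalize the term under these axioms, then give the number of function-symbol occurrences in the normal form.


1. (f (r (h) (h)) (t (t (w) (u) (u)) (u) (q (h) (u) (u))) (p (t (w) (u) (u))))  →  (f (h) (t (t (w) (u) (u)) (u) (q (h) (u) (u))) (p (t (w) (u) (u))))
normal form: (f (h) (t (t (w) (u) (u)) (u) (q (h) (u) (u))) (p (t (w) (u) (u))))

size = 17


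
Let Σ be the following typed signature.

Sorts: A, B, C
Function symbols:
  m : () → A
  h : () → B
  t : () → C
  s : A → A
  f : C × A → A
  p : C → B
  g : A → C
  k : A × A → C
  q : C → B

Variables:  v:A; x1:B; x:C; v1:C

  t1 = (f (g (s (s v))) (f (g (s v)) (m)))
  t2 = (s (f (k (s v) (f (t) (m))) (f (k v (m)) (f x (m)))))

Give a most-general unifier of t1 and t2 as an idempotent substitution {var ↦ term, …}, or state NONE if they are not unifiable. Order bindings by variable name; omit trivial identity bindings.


NONE (not unifiable)

head clash or occurs-check failure — not unifiable


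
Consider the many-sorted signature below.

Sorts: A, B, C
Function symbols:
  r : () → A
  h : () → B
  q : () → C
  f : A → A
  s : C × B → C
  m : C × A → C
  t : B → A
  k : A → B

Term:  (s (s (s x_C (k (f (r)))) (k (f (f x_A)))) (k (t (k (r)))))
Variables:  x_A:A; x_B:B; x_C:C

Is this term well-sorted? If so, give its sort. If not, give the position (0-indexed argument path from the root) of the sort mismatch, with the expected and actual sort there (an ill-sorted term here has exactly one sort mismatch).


      x_C : C
          (r) : A
        (f (r)) : A
      (k (f (r))) : B
    (s x_C (k (f (r)))) : C
          x_A : A
        (f x_A) : A
      (f (f x_A)) : A
    (k (f (f x_A))) : B
  (s (s x_C (k (f (r)))) (k (f (f x_A)))) : C
        (r) : A
      (k (r)) : B
    (t (k (r))) : A
  (k (t (k (r)))) : B
(s (s (s x_C (k (f (r)))) (k (f (f x_A)))) (k (t (k (r))))) : C

well-sorted; sort = C


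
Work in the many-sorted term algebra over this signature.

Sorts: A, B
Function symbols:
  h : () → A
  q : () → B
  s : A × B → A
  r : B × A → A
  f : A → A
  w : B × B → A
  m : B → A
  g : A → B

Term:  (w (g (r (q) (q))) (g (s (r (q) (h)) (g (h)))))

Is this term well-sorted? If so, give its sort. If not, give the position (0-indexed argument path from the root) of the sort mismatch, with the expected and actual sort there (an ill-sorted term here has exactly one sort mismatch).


      (q) : B
      (q) : B
    (r (q) (q)) : ✗ arg 1 at [0, 0, 1] has sort B, expected A
        (q) : B
        (h) : A
      (r (q) (h)) : A
        (h) : A
      (g (h)) : B
    (s (r (q) (h)) (g (h))) : A
  (g (s (r (q) (h)) (g (h)))) : B

ill-sorted at position [0, 0, 1]: expected A, got B


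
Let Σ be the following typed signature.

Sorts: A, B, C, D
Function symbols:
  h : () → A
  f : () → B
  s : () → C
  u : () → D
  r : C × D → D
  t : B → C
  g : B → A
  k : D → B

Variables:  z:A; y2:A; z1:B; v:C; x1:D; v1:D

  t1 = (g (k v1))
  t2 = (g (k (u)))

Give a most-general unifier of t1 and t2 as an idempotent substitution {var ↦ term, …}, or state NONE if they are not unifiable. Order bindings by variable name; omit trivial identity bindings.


{v1 ↦ (u)}


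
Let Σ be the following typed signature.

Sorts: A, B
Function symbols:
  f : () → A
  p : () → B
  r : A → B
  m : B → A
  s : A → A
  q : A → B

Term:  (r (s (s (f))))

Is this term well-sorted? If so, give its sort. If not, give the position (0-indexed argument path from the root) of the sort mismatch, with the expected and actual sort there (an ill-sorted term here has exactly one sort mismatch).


      (f) : A
    (s (f)) : A
  (s (s (f))) : A
(r (s (s (f)))) : B

well-sorted; sort = B


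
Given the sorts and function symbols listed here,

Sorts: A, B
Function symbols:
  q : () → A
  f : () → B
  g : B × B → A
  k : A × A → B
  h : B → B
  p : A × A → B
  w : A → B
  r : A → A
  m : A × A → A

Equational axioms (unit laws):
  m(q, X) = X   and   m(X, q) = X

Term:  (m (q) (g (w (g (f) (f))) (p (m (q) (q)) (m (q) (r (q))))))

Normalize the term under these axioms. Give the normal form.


1. (m (q) (g (w (g (f) (f))) (p (m (q) (q)) (m (q) (r (q))))))  →  (g (w (g (f) (f))) (p (m (q) (q)) (m (q) (r (q)))))
2. (g (w (g (f) (f))) (p (m (q) (q)) (m (q) (r (q)))))  →  (g (w (g (f) (f))) (p (q) (m (q) (r (q)))))
3. (g (w (g (f) (f))) (p (q) (m (q) (r (q)))))  →  (g (w (g (f) (f))) (p (q) (r (q))))

normal form = (g (w (g (f) (f))) (p (q) (r (q))))


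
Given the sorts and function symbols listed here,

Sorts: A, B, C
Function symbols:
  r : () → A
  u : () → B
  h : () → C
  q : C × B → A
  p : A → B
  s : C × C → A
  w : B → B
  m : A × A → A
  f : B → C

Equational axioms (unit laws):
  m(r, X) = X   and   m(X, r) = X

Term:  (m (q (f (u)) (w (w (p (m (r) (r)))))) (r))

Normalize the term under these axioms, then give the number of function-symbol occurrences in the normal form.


1. (m (q (f (u)) (w (w (p (m (r) (r)))))) (r))  →  (q (f (u)) (w (w (p (m (r) (r))))))
2. (q (f (u)) (w (w (p (m (r) (r))))))  →  (q (f (u)) (w (w (p (r)))))
normal form: (q (f (u)) (w (w (p (r)))))

size = 7


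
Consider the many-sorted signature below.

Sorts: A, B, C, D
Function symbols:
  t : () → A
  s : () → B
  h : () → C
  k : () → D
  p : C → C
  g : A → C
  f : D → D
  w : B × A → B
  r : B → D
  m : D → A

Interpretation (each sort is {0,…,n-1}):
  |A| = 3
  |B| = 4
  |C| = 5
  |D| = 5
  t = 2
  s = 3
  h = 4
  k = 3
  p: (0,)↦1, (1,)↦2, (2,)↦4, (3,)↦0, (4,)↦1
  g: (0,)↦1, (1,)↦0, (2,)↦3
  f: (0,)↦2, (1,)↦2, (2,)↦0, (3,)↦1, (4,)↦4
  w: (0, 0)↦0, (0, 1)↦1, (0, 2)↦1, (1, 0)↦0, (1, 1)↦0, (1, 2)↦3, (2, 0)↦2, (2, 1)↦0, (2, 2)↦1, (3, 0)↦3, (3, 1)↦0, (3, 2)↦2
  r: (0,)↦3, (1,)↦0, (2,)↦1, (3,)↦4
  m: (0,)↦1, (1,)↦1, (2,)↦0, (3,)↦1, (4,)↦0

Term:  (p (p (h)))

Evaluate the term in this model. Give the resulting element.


  h = 4
  (p (h)) = p(4,) = 1
  (p (p (h))) = p(1,) = 2

value = 2


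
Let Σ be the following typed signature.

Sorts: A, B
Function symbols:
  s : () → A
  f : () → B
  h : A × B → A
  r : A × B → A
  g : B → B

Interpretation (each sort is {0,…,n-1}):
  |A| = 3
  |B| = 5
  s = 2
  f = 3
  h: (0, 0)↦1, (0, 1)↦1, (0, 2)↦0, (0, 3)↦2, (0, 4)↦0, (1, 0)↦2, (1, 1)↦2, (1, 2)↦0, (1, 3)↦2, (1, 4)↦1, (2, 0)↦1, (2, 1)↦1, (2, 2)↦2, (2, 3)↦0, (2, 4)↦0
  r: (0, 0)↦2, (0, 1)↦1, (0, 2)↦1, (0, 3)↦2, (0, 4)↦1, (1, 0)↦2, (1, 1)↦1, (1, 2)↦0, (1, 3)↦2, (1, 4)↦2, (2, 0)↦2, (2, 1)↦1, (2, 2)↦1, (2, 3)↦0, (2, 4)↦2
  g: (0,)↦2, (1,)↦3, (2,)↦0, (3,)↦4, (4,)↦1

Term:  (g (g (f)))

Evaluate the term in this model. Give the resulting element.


value = 1

  f = 3
  (g (f)) = g(3,) = 4
  (g (g (f))) = g(4,) = 1


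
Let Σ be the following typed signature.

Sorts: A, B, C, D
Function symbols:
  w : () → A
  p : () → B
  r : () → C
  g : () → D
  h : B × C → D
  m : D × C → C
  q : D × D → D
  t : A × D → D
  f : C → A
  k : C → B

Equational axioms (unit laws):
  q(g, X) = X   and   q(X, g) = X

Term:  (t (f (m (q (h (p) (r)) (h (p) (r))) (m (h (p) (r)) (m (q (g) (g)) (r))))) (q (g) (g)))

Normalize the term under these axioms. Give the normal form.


1. (t (f (m (q (h (p) (r)) (h (p) (r))) (m (h (p) (r)) (m (q (g) (g)) (r))))) (q (g) (g)))  →  (t (f (m (q (h (p) (r)) (h (p) (r))) (m (h (p) (r)) (m (g) (r))))) (q (g) (g)))
2. (t (f (m (q (h (p) (r)) (h (p) (r))) (m (h (p) (r)) (m (g) (r))))) (q (g) (g)))  →  (t (f (m (q (h (p) (r)) (h (p) (r))) (m (h (p) (r)) (m (g) (r))))) (g))

normal form = (t (f (m (q (h (p) (r)) (h (p) (r))) (m (h (p) (r)) (m (g) (r))))) (g))


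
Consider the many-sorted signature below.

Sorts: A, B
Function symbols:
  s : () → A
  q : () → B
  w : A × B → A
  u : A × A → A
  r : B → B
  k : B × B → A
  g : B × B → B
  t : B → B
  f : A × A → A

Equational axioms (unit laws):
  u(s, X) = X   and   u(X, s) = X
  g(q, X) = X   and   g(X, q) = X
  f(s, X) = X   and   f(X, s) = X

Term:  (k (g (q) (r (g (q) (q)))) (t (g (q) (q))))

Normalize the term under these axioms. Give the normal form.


1. (k (g (q) (r (g (q) (q)))) (t (g (q) (q))))  →  (k (r (g (q) (q))) (t (g (q) (q))))
2. (k (r (g (q) (q))) (t (g (q) (q))))  →  (k (r (q)) (t (g (q) (q))))
3. (k (r (q)) (t (g (q) (q))))  →  (k (r (q)) (t (q)))

normal form = (k (r (q)) (t (q)))


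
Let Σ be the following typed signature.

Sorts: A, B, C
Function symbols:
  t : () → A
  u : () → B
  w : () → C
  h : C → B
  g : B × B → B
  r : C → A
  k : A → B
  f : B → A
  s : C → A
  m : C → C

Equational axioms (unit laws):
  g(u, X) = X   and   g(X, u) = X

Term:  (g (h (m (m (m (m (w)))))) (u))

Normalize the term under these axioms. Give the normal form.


1. (g (h (m (m (m (m (w)))))) (u))  →  (h (m (m (m (m (w))))))

normal form = (h (m (m (m (m (w))))))


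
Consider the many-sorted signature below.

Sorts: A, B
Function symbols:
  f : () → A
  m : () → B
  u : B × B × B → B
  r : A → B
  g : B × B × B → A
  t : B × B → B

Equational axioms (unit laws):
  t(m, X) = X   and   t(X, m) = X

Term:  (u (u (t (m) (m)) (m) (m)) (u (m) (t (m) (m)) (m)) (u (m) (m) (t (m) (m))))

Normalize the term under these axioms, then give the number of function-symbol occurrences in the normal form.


1. (u (u (t (m) (m)) (m) (m)) (u (m) (t (m) (m)) (m)) (u (m) (m) (t (m) (m))))  →  (u (u (m) (m) (m)) (u (m) (t (m) (m)) (m)) (u (m) (m) (t (m) (m))))
2. (u (u (m) (m) (m)) (u (m) (t (m) (m)) (m)) (u (m) (m) (t (m) (m))))  →  (u (u (m) (m) (m)) (u (m) (m) (m)) (u (m) (m) (t (m) (m))))
3. (u (u (m) (m) (m)) (u (m) (m) (m)) (u (m) (m) (t (m) (m))))  →  (u (u (m) (m) (m)) (u (m) (m) (m)) (u (m) (m) (m)))
normal form: (u (u (m) (m) (m)) (u (m) (m) (m)) (u (m) (m) (m)))

size = 13


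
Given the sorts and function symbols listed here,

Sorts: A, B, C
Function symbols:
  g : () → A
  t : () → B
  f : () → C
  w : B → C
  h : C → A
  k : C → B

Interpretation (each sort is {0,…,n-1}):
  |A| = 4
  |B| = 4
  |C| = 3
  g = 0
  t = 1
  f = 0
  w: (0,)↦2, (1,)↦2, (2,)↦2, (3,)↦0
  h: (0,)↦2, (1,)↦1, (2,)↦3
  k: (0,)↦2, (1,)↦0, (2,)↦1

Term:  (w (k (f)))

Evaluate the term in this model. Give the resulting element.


  f = 0
  (k (f)) = k(0,) = 2
  (w (k (f))) = w(2,) = 2

value = 2


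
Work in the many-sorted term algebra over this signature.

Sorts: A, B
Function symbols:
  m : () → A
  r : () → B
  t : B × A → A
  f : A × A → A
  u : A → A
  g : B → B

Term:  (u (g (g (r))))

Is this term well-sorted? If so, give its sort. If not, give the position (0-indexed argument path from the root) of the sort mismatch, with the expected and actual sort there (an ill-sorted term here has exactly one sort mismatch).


ill-sorted at position [0]: expected A, got B

      (r) : B
    (g (r)) : B
  (g (g (r))) : B
(u (g (g (r)))) : ✗ arg 0 at [0] has sort B, expected A


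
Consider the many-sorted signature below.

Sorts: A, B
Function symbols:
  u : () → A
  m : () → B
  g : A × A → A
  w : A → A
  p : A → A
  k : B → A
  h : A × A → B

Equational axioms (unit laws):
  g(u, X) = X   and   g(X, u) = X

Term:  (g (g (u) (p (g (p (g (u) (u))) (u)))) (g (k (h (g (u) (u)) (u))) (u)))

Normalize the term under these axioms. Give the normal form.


normal form = (g (p (p (u))) (k (h (u) (u))))

1. (g (g (u) (p (g (p (g (u) (u))) (u)))) (g (k (h (g (u) (u)) (u))) (u)))  →  (g (p (g (p (g (u) (u))) (u))) (g (k (h (g (u) (u)) (u))) (u)))
2. (g (p (g (p (g (u) (u))) (u))) (g (k (h (g (u) (u)) (u))) (u)))  →  (g (p (p (g (u) (u)))) (g (k (h (g (u) (u)) (u))) (u)))
3. (g (p (p (g (u) (u)))) (g (k (h (g (u) (u)) (u))) (u)))  →  (g (p (p (u))) (g (k (h (g (u) (u)) (u))) (u)))
4. (g (p (p (u))) (g (k (h (g (u) (u)) (u))) (u)))  →  (g (p (p (u))) (k (h (g (u) (u)) (u))))
5. (g (p (p (u))) (k (h (g (u) (u)) (u))))  →  (g (p (p (u))) (k (h (u) (u))))


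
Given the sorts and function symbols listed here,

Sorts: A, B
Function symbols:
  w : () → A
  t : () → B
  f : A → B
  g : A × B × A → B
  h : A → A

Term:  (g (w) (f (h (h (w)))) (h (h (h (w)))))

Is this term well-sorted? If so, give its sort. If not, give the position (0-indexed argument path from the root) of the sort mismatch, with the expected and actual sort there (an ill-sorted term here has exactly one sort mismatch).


  (w) : A
        (w) : A
      (h (w)) : A
    (h (h (w))) : A
  (f (h (h (w)))) : B
        (w) : A
      (h (w)) : A
    (h (h (w))) : A
  (h (h (h (w)))) : A
(g (w) (f (h (h (w)))) (h (h (h (w))))) : B

well-sorted; sort = B


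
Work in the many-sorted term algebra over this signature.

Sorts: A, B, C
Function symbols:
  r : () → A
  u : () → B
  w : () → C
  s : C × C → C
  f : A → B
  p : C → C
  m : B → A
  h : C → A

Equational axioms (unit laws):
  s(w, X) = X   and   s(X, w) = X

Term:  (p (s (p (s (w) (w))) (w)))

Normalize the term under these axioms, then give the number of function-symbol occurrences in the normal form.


1. (p (s (p (s (w) (w))) (w)))  →  (p (p (s (w) (w))))
2. (p (p (s (w) (w))))  →  (p (p (w)))
normal form: (p (p (w)))

size = 3


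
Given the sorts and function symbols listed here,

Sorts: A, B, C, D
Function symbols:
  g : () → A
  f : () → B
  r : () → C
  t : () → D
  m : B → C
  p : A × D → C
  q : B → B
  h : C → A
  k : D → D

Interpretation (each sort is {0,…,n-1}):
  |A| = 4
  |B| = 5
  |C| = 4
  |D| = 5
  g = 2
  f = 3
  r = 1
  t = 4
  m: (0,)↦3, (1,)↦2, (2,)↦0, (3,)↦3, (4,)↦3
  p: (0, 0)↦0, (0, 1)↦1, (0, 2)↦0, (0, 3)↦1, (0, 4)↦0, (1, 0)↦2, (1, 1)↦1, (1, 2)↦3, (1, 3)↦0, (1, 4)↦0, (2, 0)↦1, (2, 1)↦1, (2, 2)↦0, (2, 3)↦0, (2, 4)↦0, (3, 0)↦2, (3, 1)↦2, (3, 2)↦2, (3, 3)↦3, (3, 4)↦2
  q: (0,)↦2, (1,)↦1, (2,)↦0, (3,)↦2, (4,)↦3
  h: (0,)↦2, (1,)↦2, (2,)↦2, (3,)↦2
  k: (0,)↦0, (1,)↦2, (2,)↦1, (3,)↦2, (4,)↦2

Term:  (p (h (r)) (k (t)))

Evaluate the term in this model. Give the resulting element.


value = 0

  r = 1
  (h (r)) = h(1,) = 2
  t = 4
  (k (t)) = k(4,) = 2
  (p (h (r)) (k (t))) = p(2, 2) = 0


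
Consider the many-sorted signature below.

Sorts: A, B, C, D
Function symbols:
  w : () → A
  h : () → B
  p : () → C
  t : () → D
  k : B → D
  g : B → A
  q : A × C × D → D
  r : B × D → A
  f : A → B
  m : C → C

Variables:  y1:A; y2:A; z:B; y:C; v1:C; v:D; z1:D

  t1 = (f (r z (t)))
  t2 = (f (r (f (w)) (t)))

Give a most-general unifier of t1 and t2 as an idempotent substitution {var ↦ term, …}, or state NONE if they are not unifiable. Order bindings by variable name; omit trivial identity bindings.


{z ↦ (f (w))}


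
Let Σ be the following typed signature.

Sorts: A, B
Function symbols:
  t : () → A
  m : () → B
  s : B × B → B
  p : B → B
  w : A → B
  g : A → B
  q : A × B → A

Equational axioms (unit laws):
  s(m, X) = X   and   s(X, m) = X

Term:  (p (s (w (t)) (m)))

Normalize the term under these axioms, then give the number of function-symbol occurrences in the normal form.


1. (p (s (w (t)) (m)))  →  (p (w (t)))
normal form: (p (w (t)))

size = 3


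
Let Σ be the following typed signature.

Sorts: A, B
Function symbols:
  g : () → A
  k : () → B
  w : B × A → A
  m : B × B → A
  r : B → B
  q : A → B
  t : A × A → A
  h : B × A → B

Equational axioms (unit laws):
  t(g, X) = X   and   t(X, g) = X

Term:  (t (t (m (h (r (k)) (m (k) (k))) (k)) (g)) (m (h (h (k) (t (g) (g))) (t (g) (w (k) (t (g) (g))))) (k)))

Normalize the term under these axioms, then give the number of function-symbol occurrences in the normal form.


size = 18

1. (t (t (m (h (r (k)) (m (k) (k))) (k)) (g)) (m (h (h (k) (t (g) (g))) (t (g) (w (k) (t (g) (g))))) (k)))  →  (t (m (h (r (k)) (m (k) (k))) (k)) (m (h (h (k) (t (g) (g))) (t (g) (w (k) (t (g) (g))))) (k)))
2. (t (m (h (r (k)) (m (k) (k))) (k)) (m (h (h (k) (t (g) (g))) (t (g) (w (k) (t (g) (g))))) (k)))  →  (t (m (h (r (k)) (m (k) (k))) (k)) (m (h (h (k) (g)) (t (g) (w (k) (t (g) (g))))) (k)))
3. (t (m (h (r (k)) (m (k) (k))) (k)) (m (h (h (k) (g)) (t (g) (w (k) (t (g) (g))))) (k)))  →  (t (m (h (r (k)) (m (k) (k))) (k)) (m (h (h (k) (g)) (w (k) (t (g) (g)))) (k)))
4. (t (m (h (r (k)) (m (k) (k))) (k)) (m (h (h (k) (g)) (w (k) (t (g) (g)))) (k)))  →  (t (m (h (r (k)) (m (k) (k))) (k)) (m (h (h (k) (g)) (w (k) (g))) (k)))
normal form: (t (m (h (r (k)) (m (k) (k))) (k)) (m (h (h (k) (g)) (w (k) (g))) (k)))


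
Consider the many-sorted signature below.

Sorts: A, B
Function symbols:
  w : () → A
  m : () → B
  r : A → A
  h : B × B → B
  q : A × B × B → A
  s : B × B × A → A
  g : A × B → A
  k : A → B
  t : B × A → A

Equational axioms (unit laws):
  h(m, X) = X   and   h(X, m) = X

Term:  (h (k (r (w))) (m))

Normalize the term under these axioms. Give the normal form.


normal form = (k (r (w)))

1. (h (k (r (w))) (m))  →  (k (r (w)))
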